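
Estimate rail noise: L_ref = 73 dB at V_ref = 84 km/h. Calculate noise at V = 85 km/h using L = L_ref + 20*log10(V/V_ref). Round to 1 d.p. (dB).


V/V_ref = 85 / 84 = 1.011905
log10(1.011905) = 0.00514
20 * 0.00514 = 0.1028
L = 73 + 0.1028 = 73.1 dB

73.1


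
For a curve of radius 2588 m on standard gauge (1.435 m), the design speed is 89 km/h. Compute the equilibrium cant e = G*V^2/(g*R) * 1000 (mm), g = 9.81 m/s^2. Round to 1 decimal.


Convert speed: V = 89 / 3.6 = 24.7222 m/s
Apply formula: e = 1.435 * 24.7222^2 / (9.81 * 2588)
e = 1.435 * 611.1883 / 25388.28
e = 0.034546 m = 34.5 mm

34.5


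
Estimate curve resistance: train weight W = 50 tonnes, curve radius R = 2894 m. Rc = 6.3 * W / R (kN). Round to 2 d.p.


Rc = 6.3 * W / R
Rc = 6.3 * 50 / 2894
Rc = 315.0 / 2894
Rc = 0.11 kN

0.11


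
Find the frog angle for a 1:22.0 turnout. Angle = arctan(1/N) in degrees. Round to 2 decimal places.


1/N = 1/22.0 = 0.045455
angle = arctan(0.045455) = 0.045423 rad
angle = 0.045423 * 180/pi = 2.60 degrees

2.60


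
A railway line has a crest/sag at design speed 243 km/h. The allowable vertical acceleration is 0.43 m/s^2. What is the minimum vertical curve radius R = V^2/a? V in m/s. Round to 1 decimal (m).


Convert speed: V = 243 / 3.6 = 67.5 m/s
V^2 = 4556.25 m^2/s^2
R_v = 4556.25 / 0.43
R_v = 10595.9 m

10595.9


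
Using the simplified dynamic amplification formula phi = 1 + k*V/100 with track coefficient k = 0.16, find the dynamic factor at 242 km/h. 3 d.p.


phi = 1 + k * V / 100
phi = 1 + 0.16 * 242 / 100
phi = 1 + 0.3872
phi = 1.387

1.387


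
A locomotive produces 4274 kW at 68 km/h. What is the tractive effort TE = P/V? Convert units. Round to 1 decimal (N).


Convert: P = 4274 kW = 4274000 W
V = 68 / 3.6 = 18.8889 m/s
TE = 4274000 / 18.8889
TE = 226270.6 N

226270.6


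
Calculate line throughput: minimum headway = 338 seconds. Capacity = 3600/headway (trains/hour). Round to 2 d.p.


Capacity = 3600 / headway
Capacity = 3600 / 338
Capacity = 10.65 trains/hour

10.65


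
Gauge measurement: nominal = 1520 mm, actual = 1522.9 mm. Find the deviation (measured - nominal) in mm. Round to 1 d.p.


Deviation = measured - nominal
Deviation = 1522.9 - 1520
Deviation = 2.9 mm

2.9


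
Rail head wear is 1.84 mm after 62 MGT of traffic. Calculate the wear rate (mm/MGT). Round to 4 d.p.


Wear rate = total wear / cumulative tonnage
Rate = 1.84 / 62
Rate = 0.0297 mm/MGT

0.0297


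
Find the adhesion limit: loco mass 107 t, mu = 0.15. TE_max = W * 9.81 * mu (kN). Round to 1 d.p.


TE_max = W * g * mu
TE_max = 107 * 9.81 * 0.15
TE_max = 1049.67 * 0.15
TE_max = 157.5 kN

157.5


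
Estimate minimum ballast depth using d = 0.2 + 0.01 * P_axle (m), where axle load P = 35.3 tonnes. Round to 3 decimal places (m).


d = 0.2 + 0.01 * 35.3
d = 0.2 + 0.353
d = 0.553 m

0.553


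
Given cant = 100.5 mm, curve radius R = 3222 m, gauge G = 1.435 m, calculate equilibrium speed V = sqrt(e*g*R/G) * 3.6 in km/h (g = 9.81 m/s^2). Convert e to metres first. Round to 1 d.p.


Convert cant: e = 100.5 mm = 0.1005 m
V_ms = sqrt(0.1005 * 9.81 * 3222 / 1.435)
V_ms = sqrt(2213.648718) = 47.0494 m/s
V = 47.0494 * 3.6 = 169.4 km/h

169.4


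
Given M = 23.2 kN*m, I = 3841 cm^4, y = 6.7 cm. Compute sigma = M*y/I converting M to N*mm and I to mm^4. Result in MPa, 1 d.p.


Convert units:
M = 23.2 kN*m = 23200000 N*mm
y = 6.7 cm = 67 mm
I = 3841 cm^4 = 38410000 mm^4
sigma = 23200000 * 67 / 38410000
sigma = 40.5 MPa

40.5


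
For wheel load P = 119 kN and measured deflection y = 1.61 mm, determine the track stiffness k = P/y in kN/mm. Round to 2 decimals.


Track stiffness k = P / y
k = 119 / 1.61
k = 73.91 kN/mm

73.91


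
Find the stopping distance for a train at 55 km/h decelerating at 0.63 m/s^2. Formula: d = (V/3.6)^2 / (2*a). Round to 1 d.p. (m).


Convert speed: V = 55 / 3.6 = 15.2778 m/s
V^2 = 233.4105
d = 233.4105 / (2 * 0.63)
d = 233.4105 / 1.26
d = 185.2 m

185.2


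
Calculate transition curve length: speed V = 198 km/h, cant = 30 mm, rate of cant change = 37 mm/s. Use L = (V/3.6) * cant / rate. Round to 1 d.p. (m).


Convert speed: V = 198 / 3.6 = 55.0 m/s
L = 55.0 * 30 / 37
L = 1650.0 / 37
L = 44.6 m

44.6


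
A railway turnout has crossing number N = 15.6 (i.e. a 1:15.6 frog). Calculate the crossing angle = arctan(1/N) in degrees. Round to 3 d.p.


1/N = 1/15.6 = 0.064103
angle = arctan(0.064103) = 0.064015 rad
angle = 0.064015 * 180/pi = 3.668 degrees

3.668


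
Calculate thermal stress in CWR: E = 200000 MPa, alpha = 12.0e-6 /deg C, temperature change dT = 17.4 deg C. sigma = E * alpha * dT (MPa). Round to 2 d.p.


sigma = E * alpha * dT
sigma = 200000 * 12.0e-6 * 17.4
sigma = 2.4 * 17.4
sigma = 41.76 MPa

41.76


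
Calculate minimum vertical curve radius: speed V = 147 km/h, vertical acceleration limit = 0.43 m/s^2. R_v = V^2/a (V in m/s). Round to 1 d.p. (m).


Convert speed: V = 147 / 3.6 = 40.8333 m/s
V^2 = 1667.3611 m^2/s^2
R_v = 1667.3611 / 0.43
R_v = 3877.6 m

3877.6


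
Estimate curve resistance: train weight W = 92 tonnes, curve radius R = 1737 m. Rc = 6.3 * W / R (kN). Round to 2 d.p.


Rc = 6.3 * W / R
Rc = 6.3 * 92 / 1737
Rc = 579.6 / 1737
Rc = 0.33 kN

0.33


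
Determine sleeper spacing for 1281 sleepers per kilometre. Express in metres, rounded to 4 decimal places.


Spacing = 1000 m / number of sleepers
Spacing = 1000 / 1281
Spacing = 0.7806 m

0.7806


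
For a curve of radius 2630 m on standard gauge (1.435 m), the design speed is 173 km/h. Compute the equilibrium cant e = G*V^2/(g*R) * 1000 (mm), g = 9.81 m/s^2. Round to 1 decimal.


Convert speed: V = 173 / 3.6 = 48.0556 m/s
Apply formula: e = 1.435 * 48.0556^2 / (9.81 * 2630)
e = 1.435 * 2309.3364 / 25800.3
e = 0.128444 m = 128.4 mm

128.4


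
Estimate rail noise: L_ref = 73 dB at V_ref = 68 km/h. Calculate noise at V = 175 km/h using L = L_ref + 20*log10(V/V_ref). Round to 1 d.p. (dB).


V/V_ref = 175 / 68 = 2.573529
log10(2.573529) = 0.410529
20 * 0.410529 = 8.2106
L = 73 + 8.2106 = 81.2 dB

81.2


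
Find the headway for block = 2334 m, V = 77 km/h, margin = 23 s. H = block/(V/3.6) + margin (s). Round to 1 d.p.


V = 77 / 3.6 = 21.3889 m/s
Block traversal time = 2334 / 21.3889 = 109.1221 s
Headway = 109.1221 + 23
Headway = 132.1 s

132.1


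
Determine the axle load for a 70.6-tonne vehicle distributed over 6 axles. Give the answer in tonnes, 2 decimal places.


Load per axle = total weight / number of axles
Load = 70.6 / 6
Load = 11.77 tonnes

11.77


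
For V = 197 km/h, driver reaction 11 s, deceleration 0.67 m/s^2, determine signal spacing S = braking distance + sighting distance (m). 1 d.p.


V = 197 / 3.6 = 54.7222 m/s
Braking distance = 54.7222^2 / (2*0.67) = 2234.7176 m
Sighting distance = 54.7222 * 11 = 601.9444 m
S = 2234.7176 + 601.9444 = 2836.7 m

2836.7


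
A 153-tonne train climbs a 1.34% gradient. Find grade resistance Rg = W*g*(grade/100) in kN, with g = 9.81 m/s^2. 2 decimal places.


Rg = W * 9.81 * grade / 100
Rg = 153 * 9.81 * 1.34 / 100
Rg = 1500.93 * 0.0134
Rg = 20.11 kN

20.11


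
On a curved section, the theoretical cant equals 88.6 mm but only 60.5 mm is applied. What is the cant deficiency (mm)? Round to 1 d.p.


Cant deficiency = equilibrium cant - actual cant
CD = 88.6 - 60.5
CD = 28.1 mm

28.1


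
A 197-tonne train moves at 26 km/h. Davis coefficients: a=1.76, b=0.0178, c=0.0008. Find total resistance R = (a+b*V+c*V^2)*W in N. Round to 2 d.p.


b*V = 0.0178 * 26 = 0.4628
c*V^2 = 0.0008 * 676 = 0.5408
R_per_t = 1.76 + 0.4628 + 0.5408 = 2.7636 N/t
R_total = 2.7636 * 197 = 544.43 N

544.43


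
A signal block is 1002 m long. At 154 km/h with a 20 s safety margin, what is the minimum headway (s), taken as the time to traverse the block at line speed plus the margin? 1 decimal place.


V = 154 / 3.6 = 42.7778 m/s
Block traversal time = 1002 / 42.7778 = 23.4234 s
Headway = 23.4234 + 20
Headway = 43.4 s

43.4


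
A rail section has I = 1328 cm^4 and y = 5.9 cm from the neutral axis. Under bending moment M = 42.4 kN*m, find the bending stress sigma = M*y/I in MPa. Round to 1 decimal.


Convert units:
M = 42.4 kN*m = 42400000 N*mm
y = 5.9 cm = 59 mm
I = 1328 cm^4 = 13280000 mm^4
sigma = 42400000 * 59 / 13280000
sigma = 188.4 MPa

188.4


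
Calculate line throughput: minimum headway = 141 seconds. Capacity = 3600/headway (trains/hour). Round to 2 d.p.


Capacity = 3600 / headway
Capacity = 3600 / 141
Capacity = 25.53 trains/hour

25.53


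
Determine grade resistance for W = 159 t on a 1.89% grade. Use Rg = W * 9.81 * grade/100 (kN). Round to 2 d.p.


Rg = W * 9.81 * grade / 100
Rg = 159 * 9.81 * 1.89 / 100
Rg = 1559.79 * 0.0189
Rg = 29.48 kN

29.48


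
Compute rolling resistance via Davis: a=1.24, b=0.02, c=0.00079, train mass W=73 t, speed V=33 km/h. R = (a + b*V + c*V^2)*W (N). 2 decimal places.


b*V = 0.02 * 33 = 0.66
c*V^2 = 0.00079 * 1089 = 0.86031
R_per_t = 1.24 + 0.66 + 0.86031 = 2.76031 N/t
R_total = 2.76031 * 73 = 201.50 N

201.50


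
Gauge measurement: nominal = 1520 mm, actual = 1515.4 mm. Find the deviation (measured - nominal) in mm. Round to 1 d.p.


Deviation = measured - nominal
Deviation = 1515.4 - 1520
Deviation = -4.6 mm

-4.6


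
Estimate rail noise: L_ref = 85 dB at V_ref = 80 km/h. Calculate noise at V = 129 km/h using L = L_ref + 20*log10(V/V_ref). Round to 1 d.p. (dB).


V/V_ref = 129 / 80 = 1.6125
log10(1.6125) = 0.2075
20 * 0.2075 = 4.15
L = 85 + 4.15 = 89.1 dB

89.1


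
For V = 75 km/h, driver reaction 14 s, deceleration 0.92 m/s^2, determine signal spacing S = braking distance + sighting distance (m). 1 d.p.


V = 75 / 3.6 = 20.8333 m/s
Braking distance = 20.8333^2 / (2*0.92) = 235.8847 m
Sighting distance = 20.8333 * 14 = 291.6667 m
S = 235.8847 + 291.6667 = 527.6 m

527.6


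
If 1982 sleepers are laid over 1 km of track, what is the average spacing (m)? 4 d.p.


Spacing = 1000 m / number of sleepers
Spacing = 1000 / 1982
Spacing = 0.5045 m

0.5045


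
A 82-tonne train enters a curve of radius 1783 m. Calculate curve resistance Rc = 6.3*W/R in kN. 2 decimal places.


Rc = 6.3 * W / R
Rc = 6.3 * 82 / 1783
Rc = 516.6 / 1783
Rc = 0.29 kN

0.29


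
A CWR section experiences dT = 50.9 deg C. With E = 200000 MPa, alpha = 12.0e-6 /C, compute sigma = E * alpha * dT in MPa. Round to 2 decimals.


sigma = E * alpha * dT
sigma = 200000 * 12.0e-6 * 50.9
sigma = 2.4 * 50.9
sigma = 122.16 MPa

122.16


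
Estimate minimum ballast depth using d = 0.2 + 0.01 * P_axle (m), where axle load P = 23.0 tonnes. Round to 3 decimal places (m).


d = 0.2 + 0.01 * 23.0
d = 0.2 + 0.23
d = 0.430 m

0.430


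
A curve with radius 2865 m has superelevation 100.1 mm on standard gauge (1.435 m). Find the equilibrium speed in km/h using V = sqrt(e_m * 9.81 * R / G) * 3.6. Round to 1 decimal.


Convert cant: e = 100.1 mm = 0.1001 m
V_ms = sqrt(0.1001 * 9.81 * 2865 / 1.435)
V_ms = sqrt(1960.540463) = 44.278 m/s
V = 44.278 * 3.6 = 159.4 km/h

159.4


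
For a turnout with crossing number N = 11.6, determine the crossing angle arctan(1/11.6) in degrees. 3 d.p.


1/N = 1/11.6 = 0.086207
angle = arctan(0.086207) = 0.085994 rad
angle = 0.085994 * 180/pi = 4.927 degrees

4.927


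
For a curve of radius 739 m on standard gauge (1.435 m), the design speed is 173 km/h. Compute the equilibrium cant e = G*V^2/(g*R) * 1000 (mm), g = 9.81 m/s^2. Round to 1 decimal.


Convert speed: V = 173 / 3.6 = 48.0556 m/s
Apply formula: e = 1.435 * 48.0556^2 / (9.81 * 739)
e = 1.435 * 2309.3364 / 7249.59
e = 0.457115 m = 457.1 mm

457.1


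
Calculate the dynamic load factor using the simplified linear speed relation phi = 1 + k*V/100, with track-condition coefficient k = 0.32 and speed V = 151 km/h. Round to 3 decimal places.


phi = 1 + k * V / 100
phi = 1 + 0.32 * 151 / 100
phi = 1 + 0.4832
phi = 1.483

1.483


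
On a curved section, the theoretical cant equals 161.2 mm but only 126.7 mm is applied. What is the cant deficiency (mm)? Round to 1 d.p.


Cant deficiency = equilibrium cant - actual cant
CD = 161.2 - 126.7
CD = 34.5 mm

34.5


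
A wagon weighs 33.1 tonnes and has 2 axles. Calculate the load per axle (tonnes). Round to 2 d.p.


Load per axle = total weight / number of axles
Load = 33.1 / 2
Load = 16.55 tonnes

16.55


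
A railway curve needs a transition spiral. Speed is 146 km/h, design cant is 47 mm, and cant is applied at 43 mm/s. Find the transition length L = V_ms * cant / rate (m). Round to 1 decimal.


Convert speed: V = 146 / 3.6 = 40.5556 m/s
L = 40.5556 * 47 / 43
L = 1906.1111 / 43
L = 44.3 m

44.3


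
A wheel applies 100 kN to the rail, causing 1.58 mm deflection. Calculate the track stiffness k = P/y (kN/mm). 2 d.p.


Track stiffness k = P / y
k = 100 / 1.58
k = 63.29 kN/mm

63.29


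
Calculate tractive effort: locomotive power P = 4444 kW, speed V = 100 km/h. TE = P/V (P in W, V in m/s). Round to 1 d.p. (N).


Convert: P = 4444 kW = 4444000 W
V = 100 / 3.6 = 27.7778 m/s
TE = 4444000 / 27.7778
TE = 159984.0 N

159984.0


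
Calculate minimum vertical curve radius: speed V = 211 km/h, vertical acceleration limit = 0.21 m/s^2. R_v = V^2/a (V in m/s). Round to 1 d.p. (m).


Convert speed: V = 211 / 3.6 = 58.6111 m/s
V^2 = 3435.2623 m^2/s^2
R_v = 3435.2623 / 0.21
R_v = 16358.4 m

16358.4


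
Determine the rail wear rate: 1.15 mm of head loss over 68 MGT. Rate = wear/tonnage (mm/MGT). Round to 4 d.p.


Wear rate = total wear / cumulative tonnage
Rate = 1.15 / 68
Rate = 0.0169 mm/MGT

0.0169


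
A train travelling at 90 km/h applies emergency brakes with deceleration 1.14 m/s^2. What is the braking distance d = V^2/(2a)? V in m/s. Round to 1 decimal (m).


Convert speed: V = 90 / 3.6 = 25.0 m/s
V^2 = 625.0
d = 625.0 / (2 * 1.14)
d = 625.0 / 2.28
d = 274.1 m

274.1


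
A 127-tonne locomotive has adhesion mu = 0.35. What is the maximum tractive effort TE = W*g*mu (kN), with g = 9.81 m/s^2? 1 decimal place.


TE_max = W * g * mu
TE_max = 127 * 9.81 * 0.35
TE_max = 1245.87 * 0.35
TE_max = 436.1 kN

436.1


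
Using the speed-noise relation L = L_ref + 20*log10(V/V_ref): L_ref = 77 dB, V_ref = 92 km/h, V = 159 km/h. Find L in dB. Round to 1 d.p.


V/V_ref = 159 / 92 = 1.728261
log10(1.728261) = 0.237609
20 * 0.237609 = 4.7522
L = 77 + 4.7522 = 81.8 dB

81.8


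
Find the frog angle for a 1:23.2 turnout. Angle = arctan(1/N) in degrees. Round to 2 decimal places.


1/N = 1/23.2 = 0.043103
angle = arctan(0.043103) = 0.043077 rad
angle = 0.043077 * 180/pi = 2.47 degrees

2.47


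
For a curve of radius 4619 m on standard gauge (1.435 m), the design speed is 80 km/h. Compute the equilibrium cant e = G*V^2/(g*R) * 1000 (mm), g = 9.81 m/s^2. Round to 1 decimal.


Convert speed: V = 80 / 3.6 = 22.2222 m/s
Apply formula: e = 1.435 * 22.2222^2 / (9.81 * 4619)
e = 1.435 * 493.8272 / 45312.39
e = 0.015639 m = 15.6 mm

15.6


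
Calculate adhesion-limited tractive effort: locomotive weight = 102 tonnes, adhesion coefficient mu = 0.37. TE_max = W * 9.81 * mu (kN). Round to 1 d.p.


TE_max = W * g * mu
TE_max = 102 * 9.81 * 0.37
TE_max = 1000.62 * 0.37
TE_max = 370.2 kN

370.2


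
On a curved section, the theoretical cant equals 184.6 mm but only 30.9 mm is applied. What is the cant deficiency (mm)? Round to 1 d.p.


Cant deficiency = equilibrium cant - actual cant
CD = 184.6 - 30.9
CD = 153.7 mm

153.7


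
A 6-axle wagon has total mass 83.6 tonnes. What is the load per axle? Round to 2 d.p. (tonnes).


Load per axle = total weight / number of axles
Load = 83.6 / 6
Load = 13.93 tonnes

13.93


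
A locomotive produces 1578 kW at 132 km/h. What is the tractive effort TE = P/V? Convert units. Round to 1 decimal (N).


Convert: P = 1578 kW = 1578000 W
V = 132 / 3.6 = 36.6667 m/s
TE = 1578000 / 36.6667
TE = 43036.4 N

43036.4


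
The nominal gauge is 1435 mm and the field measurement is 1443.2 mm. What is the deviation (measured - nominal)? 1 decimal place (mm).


Deviation = measured - nominal
Deviation = 1443.2 - 1435
Deviation = 8.2 mm

8.2


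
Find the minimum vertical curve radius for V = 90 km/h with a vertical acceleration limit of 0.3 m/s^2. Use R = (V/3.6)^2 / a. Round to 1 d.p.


Convert speed: V = 90 / 3.6 = 25.0 m/s
V^2 = 625.0 m^2/s^2
R_v = 625.0 / 0.3
R_v = 2083.3 m

2083.3


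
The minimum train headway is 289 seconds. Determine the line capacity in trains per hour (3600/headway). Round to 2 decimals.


Capacity = 3600 / headway
Capacity = 3600 / 289
Capacity = 12.46 trains/hour

12.46


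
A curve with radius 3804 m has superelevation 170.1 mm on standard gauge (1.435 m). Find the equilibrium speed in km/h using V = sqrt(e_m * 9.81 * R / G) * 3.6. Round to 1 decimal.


Convert cant: e = 170.1 mm = 0.1701 m
V_ms = sqrt(0.1701 * 9.81 * 3804 / 1.435)
V_ms = sqrt(4423.458205) = 66.5091 m/s
V = 66.5091 * 3.6 = 239.4 km/h

239.4


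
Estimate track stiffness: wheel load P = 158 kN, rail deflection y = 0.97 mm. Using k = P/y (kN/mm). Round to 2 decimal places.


Track stiffness k = P / y
k = 158 / 0.97
k = 162.89 kN/mm

162.89


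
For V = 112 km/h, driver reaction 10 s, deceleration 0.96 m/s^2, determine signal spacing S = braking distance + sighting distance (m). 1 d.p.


V = 112 / 3.6 = 31.1111 m/s
Braking distance = 31.1111^2 / (2*0.96) = 504.1152 m
Sighting distance = 31.1111 * 10 = 311.1111 m
S = 504.1152 + 311.1111 = 815.2 m

815.2


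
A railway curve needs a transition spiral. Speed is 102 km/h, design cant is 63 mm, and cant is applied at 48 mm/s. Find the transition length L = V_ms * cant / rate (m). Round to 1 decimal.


Convert speed: V = 102 / 3.6 = 28.3333 m/s
L = 28.3333 * 63 / 48
L = 1785.0 / 48
L = 37.2 m

37.2


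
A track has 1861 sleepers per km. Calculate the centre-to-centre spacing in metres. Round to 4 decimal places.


Spacing = 1000 m / number of sleepers
Spacing = 1000 / 1861
Spacing = 0.5373 m

0.5373


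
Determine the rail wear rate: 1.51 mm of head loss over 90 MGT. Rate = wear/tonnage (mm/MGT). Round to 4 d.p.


Wear rate = total wear / cumulative tonnage
Rate = 1.51 / 90
Rate = 0.0168 mm/MGT

0.0168


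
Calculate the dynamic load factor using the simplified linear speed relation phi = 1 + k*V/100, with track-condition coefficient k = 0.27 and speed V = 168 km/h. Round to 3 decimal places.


phi = 1 + k * V / 100
phi = 1 + 0.27 * 168 / 100
phi = 1 + 0.4536
phi = 1.454

1.454


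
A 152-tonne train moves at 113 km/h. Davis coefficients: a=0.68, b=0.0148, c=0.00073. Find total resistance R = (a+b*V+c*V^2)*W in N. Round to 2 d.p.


b*V = 0.0148 * 113 = 1.6724
c*V^2 = 0.00073 * 12769 = 9.32137
R_per_t = 0.68 + 1.6724 + 9.32137 = 11.67377 N/t
R_total = 11.67377 * 152 = 1774.41 N

1774.41


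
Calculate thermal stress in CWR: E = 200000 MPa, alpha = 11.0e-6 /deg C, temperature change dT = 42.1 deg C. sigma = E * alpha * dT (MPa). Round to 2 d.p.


sigma = E * alpha * dT
sigma = 200000 * 11.0e-6 * 42.1
sigma = 2.2 * 42.1
sigma = 92.62 MPa

92.62


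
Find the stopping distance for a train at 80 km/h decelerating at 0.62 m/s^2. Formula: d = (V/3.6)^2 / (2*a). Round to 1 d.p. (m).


Convert speed: V = 80 / 3.6 = 22.2222 m/s
V^2 = 493.8272
d = 493.8272 / (2 * 0.62)
d = 493.8272 / 1.24
d = 398.2 m

398.2


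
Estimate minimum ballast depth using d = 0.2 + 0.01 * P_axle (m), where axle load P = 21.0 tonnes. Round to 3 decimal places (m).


d = 0.2 + 0.01 * 21.0
d = 0.2 + 0.21
d = 0.410 m

0.410


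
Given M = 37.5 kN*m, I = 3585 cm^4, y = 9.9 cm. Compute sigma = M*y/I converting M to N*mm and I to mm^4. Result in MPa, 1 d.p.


Convert units:
M = 37.5 kN*m = 37500000 N*mm
y = 9.9 cm = 99 mm
I = 3585 cm^4 = 35850000 mm^4
sigma = 37500000 * 99 / 35850000
sigma = 103.6 MPa

103.6


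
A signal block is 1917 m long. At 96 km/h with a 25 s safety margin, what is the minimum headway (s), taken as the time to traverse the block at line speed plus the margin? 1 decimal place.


V = 96 / 3.6 = 26.6667 m/s
Block traversal time = 1917 / 26.6667 = 71.8875 s
Headway = 71.8875 + 25
Headway = 96.9 s

96.9


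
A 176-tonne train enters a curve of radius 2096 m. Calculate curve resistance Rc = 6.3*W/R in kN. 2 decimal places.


Rc = 6.3 * W / R
Rc = 6.3 * 176 / 2096
Rc = 1108.8 / 2096
Rc = 0.53 kN

0.53


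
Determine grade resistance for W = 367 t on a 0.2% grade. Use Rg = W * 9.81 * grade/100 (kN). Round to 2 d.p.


Rg = W * 9.81 * grade / 100
Rg = 367 * 9.81 * 0.2 / 100
Rg = 3600.27 * 0.002
Rg = 7.20 kN

7.20


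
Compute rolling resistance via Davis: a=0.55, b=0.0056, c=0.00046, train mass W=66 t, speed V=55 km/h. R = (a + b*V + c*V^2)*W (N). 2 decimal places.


b*V = 0.0056 * 55 = 0.308
c*V^2 = 0.00046 * 3025 = 1.3915
R_per_t = 0.55 + 0.308 + 1.3915 = 2.2495 N/t
R_total = 2.2495 * 66 = 148.47 N

148.47


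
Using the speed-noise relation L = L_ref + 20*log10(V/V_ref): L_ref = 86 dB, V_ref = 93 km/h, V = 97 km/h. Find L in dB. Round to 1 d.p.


V/V_ref = 97 / 93 = 1.043011
log10(1.043011) = 0.018289
20 * 0.018289 = 0.3658
L = 86 + 0.3658 = 86.4 dB

86.4


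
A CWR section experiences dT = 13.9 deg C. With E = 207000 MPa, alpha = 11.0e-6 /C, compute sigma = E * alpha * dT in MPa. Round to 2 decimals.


sigma = E * alpha * dT
sigma = 207000 * 11.0e-6 * 13.9
sigma = 2.277 * 13.9
sigma = 31.65 MPa

31.65


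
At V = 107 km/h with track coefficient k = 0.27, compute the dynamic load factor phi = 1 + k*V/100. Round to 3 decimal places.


phi = 1 + k * V / 100
phi = 1 + 0.27 * 107 / 100
phi = 1 + 0.2889
phi = 1.289

1.289


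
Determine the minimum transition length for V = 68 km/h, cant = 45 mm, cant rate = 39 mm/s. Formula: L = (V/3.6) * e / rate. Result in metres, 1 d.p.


Convert speed: V = 68 / 3.6 = 18.8889 m/s
L = 18.8889 * 45 / 39
L = 850.0 / 39
L = 21.8 m

21.8


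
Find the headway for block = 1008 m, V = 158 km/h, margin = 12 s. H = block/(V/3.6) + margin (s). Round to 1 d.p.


V = 158 / 3.6 = 43.8889 m/s
Block traversal time = 1008 / 43.8889 = 22.9671 s
Headway = 22.9671 + 12
Headway = 35.0 s

35.0


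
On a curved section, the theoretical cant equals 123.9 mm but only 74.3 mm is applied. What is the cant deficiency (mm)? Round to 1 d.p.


Cant deficiency = equilibrium cant - actual cant
CD = 123.9 - 74.3
CD = 49.6 mm

49.6


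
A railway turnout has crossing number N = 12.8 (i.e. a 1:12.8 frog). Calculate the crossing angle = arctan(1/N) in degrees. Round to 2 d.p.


1/N = 1/12.8 = 0.078125
angle = arctan(0.078125) = 0.077967 rad
angle = 0.077967 * 180/pi = 4.47 degrees

4.47


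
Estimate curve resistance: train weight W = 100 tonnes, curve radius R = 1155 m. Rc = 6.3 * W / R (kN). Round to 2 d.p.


Rc = 6.3 * W / R
Rc = 6.3 * 100 / 1155
Rc = 630.0 / 1155
Rc = 0.55 kN

0.55


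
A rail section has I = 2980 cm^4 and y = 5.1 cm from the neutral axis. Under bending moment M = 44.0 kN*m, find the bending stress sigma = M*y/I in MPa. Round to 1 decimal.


Convert units:
M = 44.0 kN*m = 44000000 N*mm
y = 5.1 cm = 51 mm
I = 2980 cm^4 = 29800000 mm^4
sigma = 44000000 * 51 / 29800000
sigma = 75.3 MPa

75.3


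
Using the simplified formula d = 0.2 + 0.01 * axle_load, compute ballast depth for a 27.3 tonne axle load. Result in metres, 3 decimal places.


d = 0.2 + 0.01 * 27.3
d = 0.2 + 0.273
d = 0.473 m

0.473


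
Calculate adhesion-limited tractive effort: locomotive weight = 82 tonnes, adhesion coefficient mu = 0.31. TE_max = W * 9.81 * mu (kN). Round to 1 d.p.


TE_max = W * g * mu
TE_max = 82 * 9.81 * 0.31
TE_max = 804.42 * 0.31
TE_max = 249.4 kN

249.4


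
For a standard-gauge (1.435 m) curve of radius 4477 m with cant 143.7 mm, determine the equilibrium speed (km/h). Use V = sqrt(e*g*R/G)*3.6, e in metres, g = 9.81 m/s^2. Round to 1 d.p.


Convert cant: e = 143.7 mm = 0.1437 m
V_ms = sqrt(0.1437 * 9.81 * 4477 / 1.435)
V_ms = sqrt(4398.058167) = 66.3179 m/s
V = 66.3179 * 3.6 = 238.7 km/h

238.7


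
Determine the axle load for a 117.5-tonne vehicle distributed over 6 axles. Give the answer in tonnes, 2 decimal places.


Load per axle = total weight / number of axles
Load = 117.5 / 6
Load = 19.58 tonnes

19.58


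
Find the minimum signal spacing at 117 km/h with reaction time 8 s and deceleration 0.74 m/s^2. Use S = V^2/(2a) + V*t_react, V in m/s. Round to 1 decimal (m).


V = 117 / 3.6 = 32.5 m/s
Braking distance = 32.5^2 / (2*0.74) = 713.6824 m
Sighting distance = 32.5 * 8 = 260.0 m
S = 713.6824 + 260.0 = 973.7 m

973.7


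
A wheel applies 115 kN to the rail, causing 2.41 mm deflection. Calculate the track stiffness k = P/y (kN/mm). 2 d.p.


Track stiffness k = P / y
k = 115 / 2.41
k = 47.72 kN/mm

47.72


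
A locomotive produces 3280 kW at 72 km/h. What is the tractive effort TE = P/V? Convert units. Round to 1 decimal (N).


Convert: P = 3280 kW = 3280000 W
V = 72 / 3.6 = 20.0 m/s
TE = 3280000 / 20.0
TE = 164000.0 N

164000.0


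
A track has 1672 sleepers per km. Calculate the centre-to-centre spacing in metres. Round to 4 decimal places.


Spacing = 1000 m / number of sleepers
Spacing = 1000 / 1672
Spacing = 0.5981 m

0.5981


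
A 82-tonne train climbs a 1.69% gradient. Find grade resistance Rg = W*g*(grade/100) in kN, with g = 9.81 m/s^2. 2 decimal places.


Rg = W * 9.81 * grade / 100
Rg = 82 * 9.81 * 1.69 / 100
Rg = 804.42 * 0.0169
Rg = 13.59 kN

13.59


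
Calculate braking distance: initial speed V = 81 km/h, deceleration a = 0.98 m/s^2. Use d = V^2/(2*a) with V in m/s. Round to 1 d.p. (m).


Convert speed: V = 81 / 3.6 = 22.5 m/s
V^2 = 506.25
d = 506.25 / (2 * 0.98)
d = 506.25 / 1.96
d = 258.3 m

258.3


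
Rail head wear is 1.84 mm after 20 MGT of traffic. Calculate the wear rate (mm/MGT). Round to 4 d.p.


Wear rate = total wear / cumulative tonnage
Rate = 1.84 / 20
Rate = 0.0920 mm/MGT

0.0920


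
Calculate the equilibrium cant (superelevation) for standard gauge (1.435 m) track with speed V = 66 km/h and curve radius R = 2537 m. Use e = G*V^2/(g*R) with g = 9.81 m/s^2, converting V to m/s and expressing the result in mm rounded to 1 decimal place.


Convert speed: V = 66 / 3.6 = 18.3333 m/s
Apply formula: e = 1.435 * 18.3333^2 / (9.81 * 2537)
e = 1.435 * 336.1111 / 24887.97
e = 0.01938 m = 19.4 mm

19.4


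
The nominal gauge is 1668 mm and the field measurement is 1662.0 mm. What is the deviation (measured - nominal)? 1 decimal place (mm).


Deviation = measured - nominal
Deviation = 1662.0 - 1668
Deviation = -6.0 mm

-6.0


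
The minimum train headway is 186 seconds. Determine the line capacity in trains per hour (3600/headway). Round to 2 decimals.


Capacity = 3600 / headway
Capacity = 3600 / 186
Capacity = 19.35 trains/hour

19.35


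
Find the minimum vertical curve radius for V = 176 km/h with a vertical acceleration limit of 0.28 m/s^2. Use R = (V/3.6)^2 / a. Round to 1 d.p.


Convert speed: V = 176 / 3.6 = 48.8889 m/s
V^2 = 2390.1235 m^2/s^2
R_v = 2390.1235 / 0.28
R_v = 8536.2 m

8536.2


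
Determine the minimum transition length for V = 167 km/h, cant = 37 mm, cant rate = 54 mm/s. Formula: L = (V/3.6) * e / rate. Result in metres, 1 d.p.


Convert speed: V = 167 / 3.6 = 46.3889 m/s
L = 46.3889 * 37 / 54
L = 1716.3889 / 54
L = 31.8 m

31.8


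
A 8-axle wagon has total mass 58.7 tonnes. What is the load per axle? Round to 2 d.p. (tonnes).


Load per axle = total weight / number of axles
Load = 58.7 / 8
Load = 7.34 tonnes

7.34


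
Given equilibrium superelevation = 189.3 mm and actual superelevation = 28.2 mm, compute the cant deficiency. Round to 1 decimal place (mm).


Cant deficiency = equilibrium cant - actual cant
CD = 189.3 - 28.2
CD = 161.1 mm

161.1


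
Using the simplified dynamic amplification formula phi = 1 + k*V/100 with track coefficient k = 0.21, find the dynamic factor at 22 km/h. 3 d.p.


phi = 1 + k * V / 100
phi = 1 + 0.21 * 22 / 100
phi = 1 + 0.0462
phi = 1.046

1.046


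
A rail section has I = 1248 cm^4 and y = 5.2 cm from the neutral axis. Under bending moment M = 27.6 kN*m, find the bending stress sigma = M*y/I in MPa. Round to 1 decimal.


Convert units:
M = 27.6 kN*m = 27600000 N*mm
y = 5.2 cm = 52 mm
I = 1248 cm^4 = 12480000 mm^4
sigma = 27600000 * 52 / 12480000
sigma = 115.0 MPa

115.0


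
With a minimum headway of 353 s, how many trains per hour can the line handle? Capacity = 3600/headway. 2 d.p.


Capacity = 3600 / headway
Capacity = 3600 / 353
Capacity = 10.20 trains/hour

10.20


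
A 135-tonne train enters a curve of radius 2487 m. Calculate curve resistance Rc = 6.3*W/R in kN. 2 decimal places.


Rc = 6.3 * W / R
Rc = 6.3 * 135 / 2487
Rc = 850.5 / 2487
Rc = 0.34 kN

0.34


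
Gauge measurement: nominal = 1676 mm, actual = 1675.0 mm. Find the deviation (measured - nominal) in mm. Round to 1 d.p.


Deviation = measured - nominal
Deviation = 1675.0 - 1676
Deviation = -1.0 mm

-1.0


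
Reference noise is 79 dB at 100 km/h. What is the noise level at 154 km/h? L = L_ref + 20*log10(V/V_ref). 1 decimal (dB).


V/V_ref = 154 / 100 = 1.54
log10(1.54) = 0.187521
20 * 0.187521 = 3.7504
L = 79 + 3.7504 = 82.8 dB

82.8


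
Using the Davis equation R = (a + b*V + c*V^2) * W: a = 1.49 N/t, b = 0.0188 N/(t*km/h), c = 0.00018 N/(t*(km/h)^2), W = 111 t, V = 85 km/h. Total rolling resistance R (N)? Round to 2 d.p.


b*V = 0.0188 * 85 = 1.598
c*V^2 = 0.00018 * 7225 = 1.3005
R_per_t = 1.49 + 1.598 + 1.3005 = 4.3885 N/t
R_total = 4.3885 * 111 = 487.12 N

487.12


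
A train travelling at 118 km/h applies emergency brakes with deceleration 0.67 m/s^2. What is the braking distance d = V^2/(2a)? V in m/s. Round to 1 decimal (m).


Convert speed: V = 118 / 3.6 = 32.7778 m/s
V^2 = 1074.3827
d = 1074.3827 / (2 * 0.67)
d = 1074.3827 / 1.34
d = 801.8 m

801.8


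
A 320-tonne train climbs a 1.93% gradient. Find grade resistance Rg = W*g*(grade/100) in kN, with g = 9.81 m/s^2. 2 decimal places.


Rg = W * 9.81 * grade / 100
Rg = 320 * 9.81 * 1.93 / 100
Rg = 3139.2 * 0.0193
Rg = 60.59 kN

60.59


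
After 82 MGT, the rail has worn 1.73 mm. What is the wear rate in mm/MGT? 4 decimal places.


Wear rate = total wear / cumulative tonnage
Rate = 1.73 / 82
Rate = 0.0211 mm/MGT

0.0211


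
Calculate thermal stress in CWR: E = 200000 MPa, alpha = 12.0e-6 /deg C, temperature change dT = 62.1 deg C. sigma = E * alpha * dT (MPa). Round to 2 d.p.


sigma = E * alpha * dT
sigma = 200000 * 12.0e-6 * 62.1
sigma = 2.4 * 62.1
sigma = 149.04 MPa

149.04


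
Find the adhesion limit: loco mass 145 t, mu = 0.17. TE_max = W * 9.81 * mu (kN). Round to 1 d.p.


TE_max = W * g * mu
TE_max = 145 * 9.81 * 0.17
TE_max = 1422.45 * 0.17
TE_max = 241.8 kN

241.8


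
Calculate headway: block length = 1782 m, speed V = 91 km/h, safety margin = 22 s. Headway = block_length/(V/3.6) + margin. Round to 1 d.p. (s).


V = 91 / 3.6 = 25.2778 m/s
Block traversal time = 1782 / 25.2778 = 70.4967 s
Headway = 70.4967 + 22
Headway = 92.5 s

92.5


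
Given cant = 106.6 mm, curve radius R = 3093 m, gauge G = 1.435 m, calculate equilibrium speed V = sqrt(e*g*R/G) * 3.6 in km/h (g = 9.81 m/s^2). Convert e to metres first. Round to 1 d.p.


Convert cant: e = 106.6 mm = 0.1066 m
V_ms = sqrt(0.1066 * 9.81 * 3093 / 1.435)
V_ms = sqrt(2254.001657) = 47.4763 m/s
V = 47.4763 * 3.6 = 170.9 km/h

170.9


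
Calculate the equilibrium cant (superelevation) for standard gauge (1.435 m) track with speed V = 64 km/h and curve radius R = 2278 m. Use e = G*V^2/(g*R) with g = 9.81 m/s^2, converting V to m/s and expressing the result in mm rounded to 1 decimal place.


Convert speed: V = 64 / 3.6 = 17.7778 m/s
Apply formula: e = 1.435 * 17.7778^2 / (9.81 * 2278)
e = 1.435 * 316.0494 / 22347.18
e = 0.020295 m = 20.3 mm

20.3


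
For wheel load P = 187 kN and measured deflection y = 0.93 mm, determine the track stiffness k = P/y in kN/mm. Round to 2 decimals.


Track stiffness k = P / y
k = 187 / 0.93
k = 201.08 kN/mm

201.08


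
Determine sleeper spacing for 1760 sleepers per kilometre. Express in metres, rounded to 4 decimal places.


Spacing = 1000 m / number of sleepers
Spacing = 1000 / 1760
Spacing = 0.5682 m

0.5682


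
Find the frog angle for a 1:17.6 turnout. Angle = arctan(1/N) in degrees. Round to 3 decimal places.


1/N = 1/17.6 = 0.056818
angle = arctan(0.056818) = 0.056757 rad
angle = 0.056757 * 180/pi = 3.252 degrees

3.252


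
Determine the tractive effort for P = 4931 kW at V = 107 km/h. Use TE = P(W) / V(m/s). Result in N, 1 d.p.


Convert: P = 4931 kW = 4931000 W
V = 107 / 3.6 = 29.7222 m/s
TE = 4931000 / 29.7222
TE = 165902.8 N

165902.8


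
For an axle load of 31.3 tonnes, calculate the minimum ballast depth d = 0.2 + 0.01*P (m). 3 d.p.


d = 0.2 + 0.01 * 31.3
d = 0.2 + 0.313
d = 0.513 m

0.513


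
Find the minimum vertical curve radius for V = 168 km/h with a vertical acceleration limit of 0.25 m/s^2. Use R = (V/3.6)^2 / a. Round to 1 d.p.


Convert speed: V = 168 / 3.6 = 46.6667 m/s
V^2 = 2177.7778 m^2/s^2
R_v = 2177.7778 / 0.25
R_v = 8711.1 m

8711.1


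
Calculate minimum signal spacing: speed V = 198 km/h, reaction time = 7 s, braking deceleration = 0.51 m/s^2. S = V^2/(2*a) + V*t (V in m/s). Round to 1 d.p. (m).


V = 198 / 3.6 = 55.0 m/s
Braking distance = 55.0^2 / (2*0.51) = 2965.6863 m
Sighting distance = 55.0 * 7 = 385.0 m
S = 2965.6863 + 385.0 = 3350.7 m

3350.7


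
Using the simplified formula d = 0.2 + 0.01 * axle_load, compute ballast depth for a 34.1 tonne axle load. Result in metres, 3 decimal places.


d = 0.2 + 0.01 * 34.1
d = 0.2 + 0.341
d = 0.541 m

0.541


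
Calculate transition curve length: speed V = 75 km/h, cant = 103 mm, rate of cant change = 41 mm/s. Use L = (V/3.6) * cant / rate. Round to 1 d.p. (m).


Convert speed: V = 75 / 3.6 = 20.8333 m/s
L = 20.8333 * 103 / 41
L = 2145.8333 / 41
L = 52.3 m

52.3


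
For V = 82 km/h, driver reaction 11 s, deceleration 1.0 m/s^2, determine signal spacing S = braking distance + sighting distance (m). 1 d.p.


V = 82 / 3.6 = 22.7778 m/s
Braking distance = 22.7778^2 / (2*1.0) = 259.4136 m
Sighting distance = 22.7778 * 11 = 250.5556 m
S = 259.4136 + 250.5556 = 510.0 m

510.0


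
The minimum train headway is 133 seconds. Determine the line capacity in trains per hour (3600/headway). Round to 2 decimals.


Capacity = 3600 / headway
Capacity = 3600 / 133
Capacity = 27.07 trains/hour

27.07


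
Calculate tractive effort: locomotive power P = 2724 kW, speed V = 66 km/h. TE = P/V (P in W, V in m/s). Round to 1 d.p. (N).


Convert: P = 2724 kW = 2724000 W
V = 66 / 3.6 = 18.3333 m/s
TE = 2724000 / 18.3333
TE = 148581.8 N

148581.8


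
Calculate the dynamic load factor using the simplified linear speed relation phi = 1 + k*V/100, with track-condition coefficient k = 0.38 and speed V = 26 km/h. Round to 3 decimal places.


phi = 1 + k * V / 100
phi = 1 + 0.38 * 26 / 100
phi = 1 + 0.0988
phi = 1.099

1.099


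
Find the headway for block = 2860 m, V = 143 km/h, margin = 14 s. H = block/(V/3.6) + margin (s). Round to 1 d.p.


V = 143 / 3.6 = 39.7222 m/s
Block traversal time = 2860 / 39.7222 = 72.0 s
Headway = 72.0 + 14
Headway = 86.0 s

86.0


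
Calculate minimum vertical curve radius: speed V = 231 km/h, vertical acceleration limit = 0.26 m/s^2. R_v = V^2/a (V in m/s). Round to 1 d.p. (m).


Convert speed: V = 231 / 3.6 = 64.1667 m/s
V^2 = 4117.3611 m^2/s^2
R_v = 4117.3611 / 0.26
R_v = 15836.0 m

15836.0


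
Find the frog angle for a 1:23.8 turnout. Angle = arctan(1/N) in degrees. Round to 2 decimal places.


1/N = 1/23.8 = 0.042017
angle = arctan(0.042017) = 0.041992 rad
angle = 0.041992 * 180/pi = 2.41 degrees

2.41


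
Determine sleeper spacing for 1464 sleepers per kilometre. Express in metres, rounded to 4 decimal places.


Spacing = 1000 m / number of sleepers
Spacing = 1000 / 1464
Spacing = 0.6831 m

0.6831


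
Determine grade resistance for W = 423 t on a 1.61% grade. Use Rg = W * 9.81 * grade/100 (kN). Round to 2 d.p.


Rg = W * 9.81 * grade / 100
Rg = 423 * 9.81 * 1.61 / 100
Rg = 4149.63 * 0.0161
Rg = 66.81 kN

66.81


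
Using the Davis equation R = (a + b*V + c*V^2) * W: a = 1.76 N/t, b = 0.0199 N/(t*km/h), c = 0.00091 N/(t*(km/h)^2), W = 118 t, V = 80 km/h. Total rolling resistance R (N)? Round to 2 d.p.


b*V = 0.0199 * 80 = 1.592
c*V^2 = 0.00091 * 6400 = 5.824
R_per_t = 1.76 + 1.592 + 5.824 = 9.176 N/t
R_total = 9.176 * 118 = 1082.77 N

1082.77


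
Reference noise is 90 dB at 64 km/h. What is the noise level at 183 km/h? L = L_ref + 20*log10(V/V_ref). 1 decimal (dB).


V/V_ref = 183 / 64 = 2.859375
log10(2.859375) = 0.456271
20 * 0.456271 = 9.1254
L = 90 + 9.1254 = 99.1 dB

99.1


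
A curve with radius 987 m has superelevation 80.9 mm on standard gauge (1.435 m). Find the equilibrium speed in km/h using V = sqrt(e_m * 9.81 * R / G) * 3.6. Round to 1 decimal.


Convert cant: e = 80.9 mm = 0.0809 m
V_ms = sqrt(0.0809 * 9.81 * 987 / 1.435)
V_ms = sqrt(545.861898) = 23.3637 m/s
V = 23.3637 * 3.6 = 84.1 km/h

84.1


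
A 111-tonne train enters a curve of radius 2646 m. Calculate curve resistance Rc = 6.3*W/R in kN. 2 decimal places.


Rc = 6.3 * W / R
Rc = 6.3 * 111 / 2646
Rc = 699.3 / 2646
Rc = 0.26 kN

0.26


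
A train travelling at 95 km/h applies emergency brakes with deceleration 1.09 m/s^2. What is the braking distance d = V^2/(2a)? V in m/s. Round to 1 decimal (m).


Convert speed: V = 95 / 3.6 = 26.3889 m/s
V^2 = 696.3735
d = 696.3735 / (2 * 1.09)
d = 696.3735 / 2.18
d = 319.4 m

319.4


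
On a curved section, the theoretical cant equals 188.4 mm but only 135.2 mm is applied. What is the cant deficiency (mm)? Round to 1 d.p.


Cant deficiency = equilibrium cant - actual cant
CD = 188.4 - 135.2
CD = 53.2 mm

53.2


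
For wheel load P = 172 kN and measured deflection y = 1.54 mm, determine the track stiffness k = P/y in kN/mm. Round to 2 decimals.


Track stiffness k = P / y
k = 172 / 1.54
k = 111.69 kN/mm

111.69


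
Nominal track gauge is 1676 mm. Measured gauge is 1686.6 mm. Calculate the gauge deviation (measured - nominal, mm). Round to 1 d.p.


Deviation = measured - nominal
Deviation = 1686.6 - 1676
Deviation = 10.6 mm

10.6


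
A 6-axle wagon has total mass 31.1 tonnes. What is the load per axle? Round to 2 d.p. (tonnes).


Load per axle = total weight / number of axles
Load = 31.1 / 6
Load = 5.18 tonnes

5.18


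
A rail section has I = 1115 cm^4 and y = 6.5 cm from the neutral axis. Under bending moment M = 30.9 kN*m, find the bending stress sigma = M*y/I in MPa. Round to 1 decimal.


Convert units:
M = 30.9 kN*m = 30900000 N*mm
y = 6.5 cm = 65 mm
I = 1115 cm^4 = 11150000 mm^4
sigma = 30900000 * 65 / 11150000
sigma = 180.1 MPa

180.1


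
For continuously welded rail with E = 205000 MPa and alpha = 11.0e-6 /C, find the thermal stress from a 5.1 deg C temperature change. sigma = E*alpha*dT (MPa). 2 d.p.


sigma = E * alpha * dT
sigma = 205000 * 11.0e-6 * 5.1
sigma = 2.255 * 5.1
sigma = 11.50 MPa

11.50


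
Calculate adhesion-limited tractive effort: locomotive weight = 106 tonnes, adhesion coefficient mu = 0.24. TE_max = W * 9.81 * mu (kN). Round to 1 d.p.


TE_max = W * g * mu
TE_max = 106 * 9.81 * 0.24
TE_max = 1039.86 * 0.24
TE_max = 249.6 kN

249.6


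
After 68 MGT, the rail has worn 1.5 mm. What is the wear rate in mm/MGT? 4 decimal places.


Wear rate = total wear / cumulative tonnage
Rate = 1.5 / 68
Rate = 0.0221 mm/MGT

0.0221


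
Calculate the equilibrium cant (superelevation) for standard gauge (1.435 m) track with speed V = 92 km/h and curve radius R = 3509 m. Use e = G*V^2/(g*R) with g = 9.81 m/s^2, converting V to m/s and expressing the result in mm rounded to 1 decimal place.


Convert speed: V = 92 / 3.6 = 25.5556 m/s
Apply formula: e = 1.435 * 25.5556^2 / (9.81 * 3509)
e = 1.435 * 653.0864 / 34423.29
e = 0.027225 m = 27.2 mm

27.2
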